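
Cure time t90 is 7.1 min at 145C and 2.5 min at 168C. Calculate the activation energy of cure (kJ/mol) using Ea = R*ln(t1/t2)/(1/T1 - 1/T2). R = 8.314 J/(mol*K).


T1 = 418.15 K, T2 = 441.15 K
1/T1 - 1/T2 = 1.2468e-04
ln(t1/t2) = ln(7.1/2.5) = 1.0438
Ea = 8.314 * 1.0438 / 1.2468e-04 = 69601.6519 J/mol
Ea = 69.6 kJ/mol

69.6 kJ/mol


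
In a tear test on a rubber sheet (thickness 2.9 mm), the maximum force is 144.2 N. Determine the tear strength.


Tear strength = force / thickness
= 144.2 / 2.9
= 49.72 N/mm

49.72 N/mm


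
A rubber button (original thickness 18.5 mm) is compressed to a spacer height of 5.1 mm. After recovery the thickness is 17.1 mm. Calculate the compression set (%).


CS = (t0 - recovered) / (t0 - ts) * 100
= (18.5 - 17.1) / (18.5 - 5.1) * 100
= 1.4 / 13.4 * 100
= 10.4%

10.4%


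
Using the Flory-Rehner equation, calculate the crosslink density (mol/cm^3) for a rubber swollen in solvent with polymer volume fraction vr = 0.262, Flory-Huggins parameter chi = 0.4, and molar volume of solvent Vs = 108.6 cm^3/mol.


ln(1 - vr) = ln(1 - 0.262) = -0.3038
Numerator = -((-0.3038) + 0.262 + 0.4 * 0.262^2) = 0.0144
Denominator = 108.6 * (0.262^(1/3) - 0.262/2) = 55.2647
nu = 0.0144 / 55.2647 = 2.5973e-04 mol/cm^3

2.5973e-04 mol/cm^3


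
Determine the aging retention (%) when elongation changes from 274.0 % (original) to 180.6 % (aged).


Retention = aged / original * 100
= 180.6 / 274.0 * 100
= 65.9%

65.9%


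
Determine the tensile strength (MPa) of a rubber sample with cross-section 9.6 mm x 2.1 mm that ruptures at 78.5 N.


Area = width * thickness = 9.6 * 2.1 = 20.16 mm^2
TS = force / area = 78.5 / 20.16 = 3.89 MPa

3.89 MPa


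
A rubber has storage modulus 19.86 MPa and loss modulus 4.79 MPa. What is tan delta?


tan delta = E'' / E'
= 4.79 / 19.86
= 0.2412

tan delta = 0.2412


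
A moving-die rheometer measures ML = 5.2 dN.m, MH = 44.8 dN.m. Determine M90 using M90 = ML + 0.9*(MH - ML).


M90 = ML + 0.9 * (MH - ML)
M90 = 5.2 + 0.9 * (44.8 - 5.2)
M90 = 5.2 + 0.9 * 39.6
M90 = 40.84 dN.m

40.84 dN.m


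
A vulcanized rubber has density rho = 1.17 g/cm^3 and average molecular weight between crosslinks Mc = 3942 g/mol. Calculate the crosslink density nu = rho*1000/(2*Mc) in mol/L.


nu = rho * 1000 / (2 * Mc)
nu = 1.17 * 1000 / (2 * 3942)
nu = 1170.0 / 7884
nu = 0.1484 mol/L

0.1484 mol/L


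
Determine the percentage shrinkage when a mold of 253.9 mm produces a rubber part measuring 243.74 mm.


Shrinkage = (mold - part) / mold * 100
= (253.9 - 243.74) / 253.9 * 100
= 10.16 / 253.9 * 100
= 4.0%

4.0%


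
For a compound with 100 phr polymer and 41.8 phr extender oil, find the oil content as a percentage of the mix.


Oil % = oil / (100 + oil) * 100
= 41.8 / (100 + 41.8) * 100
= 41.8 / 141.8 * 100
= 29.48%

29.48%


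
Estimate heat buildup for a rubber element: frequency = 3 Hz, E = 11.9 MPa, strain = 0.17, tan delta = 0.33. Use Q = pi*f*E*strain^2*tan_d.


Q = pi * f * E * strain^2 * tan_d
= pi * 3 * 11.9 * 0.17^2 * 0.33
= pi * 3 * 11.9 * 0.0289 * 0.33
= 1.0696

Q = 1.0696


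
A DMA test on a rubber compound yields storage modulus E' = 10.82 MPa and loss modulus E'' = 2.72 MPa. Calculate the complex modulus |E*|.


|E*| = sqrt(E'^2 + E''^2)
= sqrt(10.82^2 + 2.72^2)
= sqrt(117.0724 + 7.3984)
= 11.157 MPa

11.157 MPa


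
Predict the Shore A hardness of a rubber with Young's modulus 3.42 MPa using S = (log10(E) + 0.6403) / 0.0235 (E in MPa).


log10(E) = 0.0235*S - 0.6403  =>  S = (log10(E) + 0.6403) / 0.0235
log10(3.42) = 0.534026
S = (0.534026 + 0.6403) / 0.0235 = 1.174326 / 0.0235
S = 50.0

Shore A = 50.0


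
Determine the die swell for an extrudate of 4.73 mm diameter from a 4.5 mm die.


Die swell ratio = D_extrudate / D_die
= 4.73 / 4.5
= 1.051

Die swell = 1.051


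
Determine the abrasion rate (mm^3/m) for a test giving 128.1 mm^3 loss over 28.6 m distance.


Rate = volume_loss / distance
= 128.1 / 28.6
= 4.479 mm^3/m

4.479 mm^3/m


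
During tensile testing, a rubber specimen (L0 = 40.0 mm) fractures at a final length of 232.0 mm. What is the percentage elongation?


Elongation = (Lf - L0) / L0 * 100
= (232.0 - 40.0) / 40.0 * 100
= 192.0 / 40.0 * 100
= 480.0%

480.0%


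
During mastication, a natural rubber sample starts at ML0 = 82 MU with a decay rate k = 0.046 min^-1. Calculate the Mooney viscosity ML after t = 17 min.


ML = ML0 * exp(-k * t)
ML = 82 * exp(-0.046 * 17)
ML = 82 * 0.4575
ML = 37.51 MU

37.51 MU


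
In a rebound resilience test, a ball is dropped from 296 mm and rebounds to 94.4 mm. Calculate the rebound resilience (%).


Resilience = h_rebound / h_drop * 100
= 94.4 / 296 * 100
= 31.9%

31.9%


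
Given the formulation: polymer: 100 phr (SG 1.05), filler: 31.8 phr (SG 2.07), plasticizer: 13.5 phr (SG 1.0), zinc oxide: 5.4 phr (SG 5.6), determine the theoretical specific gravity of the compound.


Sum of weights = 150.7
Volume contributions:
  polymer: 100/1.05 = 95.2381
  filler: 31.8/2.07 = 15.3623
  plasticizer: 13.5/1.0 = 13.5000
  zinc oxide: 5.4/5.6 = 0.9643
Sum of volumes = 125.0647
SG = 150.7 / 125.0647 = 1.205

SG = 1.205


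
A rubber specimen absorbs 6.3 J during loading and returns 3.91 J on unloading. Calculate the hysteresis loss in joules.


Hysteresis loss = loading - unloading
= 6.3 - 3.91
= 2.39 J

2.39 J


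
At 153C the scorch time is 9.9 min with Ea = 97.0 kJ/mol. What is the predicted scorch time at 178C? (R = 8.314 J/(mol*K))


Convert temperatures: T1 = 153 + 273.15 = 426.15 K, T2 = 178 + 273.15 = 451.15 K
ts2_new = 9.9 * exp(97000 / 8.314 * (1/451.15 - 1/426.15))
1/T2 - 1/T1 = -1.3003e-04
ts2_new = 2.17 min

2.17 min


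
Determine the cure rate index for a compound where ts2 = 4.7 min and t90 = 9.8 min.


CRI = 100 / (t90 - ts2)
= 100 / (9.8 - 4.7)
= 100 / 5.1
= 19.61 min^-1

19.61 min^-1


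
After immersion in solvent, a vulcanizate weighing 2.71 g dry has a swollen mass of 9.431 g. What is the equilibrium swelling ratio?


Q = W_swollen / W_dry
Q = 9.431 / 2.71
Q = 3.48

Q = 3.48


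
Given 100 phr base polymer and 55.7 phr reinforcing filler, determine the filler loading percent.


Filler % = filler / (rubber + filler) * 100
= 55.7 / (100 + 55.7) * 100
= 55.7 / 155.7 * 100
= 35.77%

35.77%


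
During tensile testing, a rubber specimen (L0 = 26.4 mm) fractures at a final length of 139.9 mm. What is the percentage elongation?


Elongation = (Lf - L0) / L0 * 100
= (139.9 - 26.4) / 26.4 * 100
= 113.5 / 26.4 * 100
= 429.9%

429.9%


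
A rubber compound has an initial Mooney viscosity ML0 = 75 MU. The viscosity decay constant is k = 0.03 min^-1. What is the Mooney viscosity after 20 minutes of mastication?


ML = ML0 * exp(-k * t)
ML = 75 * exp(-0.03 * 20)
ML = 75 * 0.5488
ML = 41.16 MU

41.16 MU


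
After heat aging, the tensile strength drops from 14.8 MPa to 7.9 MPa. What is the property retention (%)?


Retention = aged / original * 100
= 7.9 / 14.8 * 100
= 53.4%

53.4%


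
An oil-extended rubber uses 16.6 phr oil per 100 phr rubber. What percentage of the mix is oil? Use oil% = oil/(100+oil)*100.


Oil % = oil / (100 + oil) * 100
= 16.6 / (100 + 16.6) * 100
= 16.6 / 116.6 * 100
= 14.24%

14.24%


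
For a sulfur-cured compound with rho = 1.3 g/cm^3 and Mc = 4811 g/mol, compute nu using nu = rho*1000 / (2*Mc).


nu = rho * 1000 / (2 * Mc)
nu = 1.3 * 1000 / (2 * 4811)
nu = 1300.0 / 9622
nu = 0.1351 mol/L

0.1351 mol/L


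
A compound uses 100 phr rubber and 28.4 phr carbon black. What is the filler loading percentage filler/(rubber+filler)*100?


Filler % = filler / (rubber + filler) * 100
= 28.4 / (100 + 28.4) * 100
= 28.4 / 128.4 * 100
= 22.12%

22.12%


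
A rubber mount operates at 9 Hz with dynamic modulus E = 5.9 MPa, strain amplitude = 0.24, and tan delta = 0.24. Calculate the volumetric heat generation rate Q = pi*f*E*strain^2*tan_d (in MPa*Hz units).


Q = pi * f * E * strain^2 * tan_d
= pi * 9 * 5.9 * 0.24^2 * 0.24
= pi * 9 * 5.9 * 0.0576 * 0.24
= 2.3061

Q = 2.3061


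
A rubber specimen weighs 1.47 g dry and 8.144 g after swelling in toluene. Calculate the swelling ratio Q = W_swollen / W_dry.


Q = W_swollen / W_dry
Q = 8.144 / 1.47
Q = 5.54

Q = 5.54


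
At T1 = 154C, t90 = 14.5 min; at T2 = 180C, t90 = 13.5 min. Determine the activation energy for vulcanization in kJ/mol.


T1 = 427.15 K, T2 = 453.15 K
1/T1 - 1/T2 = 1.3432e-04
ln(t1/t2) = ln(14.5/13.5) = 0.0715
Ea = 8.314 * 0.0715 / 1.3432e-04 = 4422.9882 J/mol
Ea = 4.42 kJ/mol

4.42 kJ/mol


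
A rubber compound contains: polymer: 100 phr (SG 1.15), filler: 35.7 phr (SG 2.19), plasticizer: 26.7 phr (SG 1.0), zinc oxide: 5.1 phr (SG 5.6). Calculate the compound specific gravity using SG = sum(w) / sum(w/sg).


Sum of weights = 167.5
Volume contributions:
  polymer: 100/1.15 = 86.9565
  filler: 35.7/2.19 = 16.3014
  plasticizer: 26.7/1.0 = 26.7000
  zinc oxide: 5.1/5.6 = 0.9107
Sum of volumes = 130.8686
SG = 167.5 / 130.8686 = 1.28

SG = 1.28


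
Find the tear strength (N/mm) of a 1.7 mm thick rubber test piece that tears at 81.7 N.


Tear strength = force / thickness
= 81.7 / 1.7
= 48.06 N/mm

48.06 N/mm


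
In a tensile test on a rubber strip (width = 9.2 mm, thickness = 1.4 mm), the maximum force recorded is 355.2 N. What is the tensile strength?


Area = width * thickness = 9.2 * 1.4 = 12.88 mm^2
TS = force / area = 355.2 / 12.88 = 27.58 MPa

27.58 MPa


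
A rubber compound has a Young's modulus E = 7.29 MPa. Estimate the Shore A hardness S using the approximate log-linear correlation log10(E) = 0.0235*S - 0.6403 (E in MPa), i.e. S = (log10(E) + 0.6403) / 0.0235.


log10(E) = 0.0235*S - 0.6403  =>  S = (log10(E) + 0.6403) / 0.0235
log10(7.29) = 0.862728
S = (0.862728 + 0.6403) / 0.0235 = 1.503028 / 0.0235
S = 64.0

Shore A = 64.0


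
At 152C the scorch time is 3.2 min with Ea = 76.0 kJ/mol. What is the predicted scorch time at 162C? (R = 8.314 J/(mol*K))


Convert temperatures: T1 = 152 + 273.15 = 425.15 K, T2 = 162 + 273.15 = 435.15 K
ts2_new = 3.2 * exp(76000 / 8.314 * (1/435.15 - 1/425.15))
1/T2 - 1/T1 = -5.4053e-05
ts2_new = 1.95 min

1.95 min


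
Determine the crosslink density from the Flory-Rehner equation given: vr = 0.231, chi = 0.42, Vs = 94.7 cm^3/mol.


ln(1 - vr) = ln(1 - 0.231) = -0.2627
Numerator = -((-0.2627) + 0.231 + 0.42 * 0.231^2) = 0.0093
Denominator = 94.7 * (0.231^(1/3) - 0.231/2) = 47.1681
nu = 0.0093 / 47.1681 = 1.9616e-04 mol/cm^3

1.9616e-04 mol/cm^3


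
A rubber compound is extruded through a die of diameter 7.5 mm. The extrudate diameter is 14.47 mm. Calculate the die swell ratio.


Die swell ratio = D_extrudate / D_die
= 14.47 / 7.5
= 1.929

Die swell = 1.929


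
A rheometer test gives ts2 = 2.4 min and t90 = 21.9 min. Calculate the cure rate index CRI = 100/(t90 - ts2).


CRI = 100 / (t90 - ts2)
= 100 / (21.9 - 2.4)
= 100 / 19.5
= 5.13 min^-1

5.13 min^-1


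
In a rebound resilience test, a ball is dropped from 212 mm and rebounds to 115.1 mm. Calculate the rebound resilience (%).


Resilience = h_rebound / h_drop * 100
= 115.1 / 212 * 100
= 54.3%

54.3%


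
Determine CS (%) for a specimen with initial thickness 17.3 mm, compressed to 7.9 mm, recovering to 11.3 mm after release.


CS = (t0 - recovered) / (t0 - ts) * 100
= (17.3 - 11.3) / (17.3 - 7.9) * 100
= 6.0 / 9.4 * 100
= 63.8%

63.8%


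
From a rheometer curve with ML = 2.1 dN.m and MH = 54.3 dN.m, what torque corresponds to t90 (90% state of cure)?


M90 = ML + 0.9 * (MH - ML)
M90 = 2.1 + 0.9 * (54.3 - 2.1)
M90 = 2.1 + 0.9 * 52.2
M90 = 49.08 dN.m

49.08 dN.m


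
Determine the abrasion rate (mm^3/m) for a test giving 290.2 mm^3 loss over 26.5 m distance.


Rate = volume_loss / distance
= 290.2 / 26.5
= 10.951 mm^3/m

10.951 mm^3/m


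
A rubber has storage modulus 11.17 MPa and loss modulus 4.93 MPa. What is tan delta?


tan delta = E'' / E'
= 4.93 / 11.17
= 0.4414

tan delta = 0.4414


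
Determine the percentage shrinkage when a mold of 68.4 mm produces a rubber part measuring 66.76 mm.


Shrinkage = (mold - part) / mold * 100
= (68.4 - 66.76) / 68.4 * 100
= 1.64 / 68.4 * 100
= 2.4%

2.4%


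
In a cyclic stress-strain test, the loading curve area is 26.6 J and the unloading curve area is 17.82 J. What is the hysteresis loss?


Hysteresis loss = loading - unloading
= 26.6 - 17.82
= 8.78 J

8.78 J


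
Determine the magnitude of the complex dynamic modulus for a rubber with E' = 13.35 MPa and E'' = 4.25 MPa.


|E*| = sqrt(E'^2 + E''^2)
= sqrt(13.35^2 + 4.25^2)
= sqrt(178.2225 + 18.0625)
= 14.01 MPa

14.01 MPa


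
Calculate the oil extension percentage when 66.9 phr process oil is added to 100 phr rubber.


Oil % = oil / (100 + oil) * 100
= 66.9 / (100 + 66.9) * 100
= 66.9 / 166.9 * 100
= 40.08%

40.08%


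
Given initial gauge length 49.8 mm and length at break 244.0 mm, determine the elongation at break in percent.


Elongation = (Lf - L0) / L0 * 100
= (244.0 - 49.8) / 49.8 * 100
= 194.2 / 49.8 * 100
= 390.0%

390.0%


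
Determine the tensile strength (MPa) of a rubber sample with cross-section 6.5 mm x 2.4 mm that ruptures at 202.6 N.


Area = width * thickness = 6.5 * 2.4 = 15.6 mm^2
TS = force / area = 202.6 / 15.6 = 12.99 MPa

12.99 MPa


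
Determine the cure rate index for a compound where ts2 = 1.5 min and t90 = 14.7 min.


CRI = 100 / (t90 - ts2)
= 100 / (14.7 - 1.5)
= 100 / 13.2
= 7.58 min^-1

7.58 min^-1


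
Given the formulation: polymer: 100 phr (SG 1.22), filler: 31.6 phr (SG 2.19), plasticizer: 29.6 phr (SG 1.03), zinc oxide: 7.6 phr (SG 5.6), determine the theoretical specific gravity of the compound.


Sum of weights = 168.8
Volume contributions:
  polymer: 100/1.22 = 81.9672
  filler: 31.6/2.19 = 14.4292
  plasticizer: 29.6/1.03 = 28.7379
  zinc oxide: 7.6/5.6 = 1.3571
Sum of volumes = 126.4914
SG = 168.8 / 126.4914 = 1.334

SG = 1.334


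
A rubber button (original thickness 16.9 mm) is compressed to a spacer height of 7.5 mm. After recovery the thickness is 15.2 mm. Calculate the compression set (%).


CS = (t0 - recovered) / (t0 - ts) * 100
= (16.9 - 15.2) / (16.9 - 7.5) * 100
= 1.7 / 9.4 * 100
= 18.1%

18.1%


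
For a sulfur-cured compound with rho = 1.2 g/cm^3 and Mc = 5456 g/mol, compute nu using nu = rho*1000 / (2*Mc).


nu = rho * 1000 / (2 * Mc)
nu = 1.2 * 1000 / (2 * 5456)
nu = 1200.0 / 10912
nu = 0.1100 mol/L

0.1100 mol/L


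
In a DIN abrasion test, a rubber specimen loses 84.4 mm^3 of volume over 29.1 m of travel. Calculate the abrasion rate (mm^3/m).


Rate = volume_loss / distance
= 84.4 / 29.1
= 2.9 mm^3/m

2.9 mm^3/m


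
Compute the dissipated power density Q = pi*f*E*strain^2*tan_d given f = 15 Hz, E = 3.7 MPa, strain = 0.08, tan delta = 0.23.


Q = pi * f * E * strain^2 * tan_d
= pi * 15 * 3.7 * 0.08^2 * 0.23
= pi * 15 * 3.7 * 0.0064 * 0.23
= 0.2567

Q = 0.2567


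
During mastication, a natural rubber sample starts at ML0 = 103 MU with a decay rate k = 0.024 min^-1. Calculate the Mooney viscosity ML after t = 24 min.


ML = ML0 * exp(-k * t)
ML = 103 * exp(-0.024 * 24)
ML = 103 * 0.5621
ML = 57.9 MU

57.9 MU


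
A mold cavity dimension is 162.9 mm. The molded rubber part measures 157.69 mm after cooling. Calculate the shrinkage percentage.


Shrinkage = (mold - part) / mold * 100
= (162.9 - 157.69) / 162.9 * 100
= 5.21 / 162.9 * 100
= 3.2%

3.2%


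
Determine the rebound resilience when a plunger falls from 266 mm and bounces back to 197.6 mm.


Resilience = h_rebound / h_drop * 100
= 197.6 / 266 * 100
= 74.3%

74.3%


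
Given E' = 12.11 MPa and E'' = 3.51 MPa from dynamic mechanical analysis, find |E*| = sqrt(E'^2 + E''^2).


|E*| = sqrt(E'^2 + E''^2)
= sqrt(12.11^2 + 3.51^2)
= sqrt(146.6521 + 12.3201)
= 12.608 MPa

12.608 MPa


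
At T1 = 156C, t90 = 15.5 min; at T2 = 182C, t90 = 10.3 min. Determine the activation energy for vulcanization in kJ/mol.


T1 = 429.15 K, T2 = 455.15 K
1/T1 - 1/T2 = 1.3311e-04
ln(t1/t2) = ln(15.5/10.3) = 0.4087
Ea = 8.314 * 0.4087 / 1.3311e-04 = 25527.0636 J/mol
Ea = 25.53 kJ/mol

25.53 kJ/mol


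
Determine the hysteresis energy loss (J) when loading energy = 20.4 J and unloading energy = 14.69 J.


Hysteresis loss = loading - unloading
= 20.4 - 14.69
= 5.71 J

5.71 J


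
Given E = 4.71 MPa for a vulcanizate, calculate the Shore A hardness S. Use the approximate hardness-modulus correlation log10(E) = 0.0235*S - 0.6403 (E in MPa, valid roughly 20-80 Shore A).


log10(E) = 0.0235*S - 0.6403  =>  S = (log10(E) + 0.6403) / 0.0235
log10(4.71) = 0.673021
S = (0.673021 + 0.6403) / 0.0235 = 1.313321 / 0.0235
S = 55.9

Shore A = 55.9


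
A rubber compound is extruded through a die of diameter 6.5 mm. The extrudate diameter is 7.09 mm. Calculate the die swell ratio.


Die swell ratio = D_extrudate / D_die
= 7.09 / 6.5
= 1.091

Die swell = 1.091


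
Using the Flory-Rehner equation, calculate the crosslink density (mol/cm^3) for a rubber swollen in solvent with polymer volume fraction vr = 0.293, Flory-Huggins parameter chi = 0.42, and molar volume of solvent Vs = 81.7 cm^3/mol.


ln(1 - vr) = ln(1 - 0.293) = -0.3467
Numerator = -((-0.3467) + 0.293 + 0.42 * 0.293^2) = 0.0177
Denominator = 81.7 * (0.293^(1/3) - 0.293/2) = 42.2949
nu = 0.0177 / 42.2949 = 4.1773e-04 mol/cm^3

4.1773e-04 mol/cm^3


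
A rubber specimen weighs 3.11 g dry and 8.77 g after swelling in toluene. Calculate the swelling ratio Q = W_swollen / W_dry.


Q = W_swollen / W_dry
Q = 8.77 / 3.11
Q = 2.82

Q = 2.82


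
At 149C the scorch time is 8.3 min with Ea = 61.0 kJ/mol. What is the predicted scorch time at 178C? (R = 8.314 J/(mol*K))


Convert temperatures: T1 = 149 + 273.15 = 422.15 K, T2 = 178 + 273.15 = 451.15 K
ts2_new = 8.3 * exp(61000 / 8.314 * (1/451.15 - 1/422.15))
1/T2 - 1/T1 = -1.5227e-04
ts2_new = 2.72 min

2.72 min


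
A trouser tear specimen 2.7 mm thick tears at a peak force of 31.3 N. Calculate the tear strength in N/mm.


Tear strength = force / thickness
= 31.3 / 2.7
= 11.59 N/mm

11.59 N/mm


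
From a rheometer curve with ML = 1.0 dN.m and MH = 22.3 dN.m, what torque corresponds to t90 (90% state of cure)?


M90 = ML + 0.9 * (MH - ML)
M90 = 1.0 + 0.9 * (22.3 - 1.0)
M90 = 1.0 + 0.9 * 21.3
M90 = 20.17 dN.m

20.17 dN.m


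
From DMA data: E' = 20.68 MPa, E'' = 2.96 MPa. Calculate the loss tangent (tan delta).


tan delta = E'' / E'
= 2.96 / 20.68
= 0.1431

tan delta = 0.1431


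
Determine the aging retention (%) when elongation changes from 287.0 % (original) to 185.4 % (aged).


Retention = aged / original * 100
= 185.4 / 287.0 * 100
= 64.6%

64.6%


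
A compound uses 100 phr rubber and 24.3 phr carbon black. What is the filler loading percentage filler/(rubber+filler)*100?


Filler % = filler / (rubber + filler) * 100
= 24.3 / (100 + 24.3) * 100
= 24.3 / 124.3 * 100
= 19.55%

19.55%


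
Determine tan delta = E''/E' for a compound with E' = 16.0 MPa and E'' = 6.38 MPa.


tan delta = E'' / E'
= 6.38 / 16.0
= 0.3987

tan delta = 0.3987


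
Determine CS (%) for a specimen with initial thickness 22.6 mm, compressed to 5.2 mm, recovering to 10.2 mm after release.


CS = (t0 - recovered) / (t0 - ts) * 100
= (22.6 - 10.2) / (22.6 - 5.2) * 100
= 12.4 / 17.4 * 100
= 71.3%

71.3%


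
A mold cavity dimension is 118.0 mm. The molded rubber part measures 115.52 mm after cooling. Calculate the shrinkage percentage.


Shrinkage = (mold - part) / mold * 100
= (118.0 - 115.52) / 118.0 * 100
= 2.48 / 118.0 * 100
= 2.1%

2.1%


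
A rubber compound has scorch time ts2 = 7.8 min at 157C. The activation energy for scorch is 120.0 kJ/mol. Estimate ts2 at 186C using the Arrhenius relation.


Convert temperatures: T1 = 157 + 273.15 = 430.15 K, T2 = 186 + 273.15 = 459.15 K
ts2_new = 7.8 * exp(120000 / 8.314 * (1/459.15 - 1/430.15))
1/T2 - 1/T1 = -1.4683e-04
ts2_new = 0.94 min

0.94 min


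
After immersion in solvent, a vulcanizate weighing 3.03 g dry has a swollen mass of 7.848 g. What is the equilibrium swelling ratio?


Q = W_swollen / W_dry
Q = 7.848 / 3.03
Q = 2.59

Q = 2.59


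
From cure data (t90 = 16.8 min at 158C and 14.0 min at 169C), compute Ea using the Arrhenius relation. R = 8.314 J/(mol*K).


T1 = 431.15 K, T2 = 442.15 K
1/T1 - 1/T2 = 5.7703e-05
ln(t1/t2) = ln(16.8/14.0) = 0.1823
Ea = 8.314 * 0.1823 / 5.7703e-05 = 26269.5949 J/mol
Ea = 26.27 kJ/mol

26.27 kJ/mol


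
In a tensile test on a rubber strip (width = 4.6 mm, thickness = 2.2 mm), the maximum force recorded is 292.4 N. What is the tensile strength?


Area = width * thickness = 4.6 * 2.2 = 10.12 mm^2
TS = force / area = 292.4 / 10.12 = 28.89 MPa

28.89 MPa


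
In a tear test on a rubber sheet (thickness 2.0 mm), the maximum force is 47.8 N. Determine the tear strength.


Tear strength = force / thickness
= 47.8 / 2.0
= 23.9 N/mm

23.9 N/mm


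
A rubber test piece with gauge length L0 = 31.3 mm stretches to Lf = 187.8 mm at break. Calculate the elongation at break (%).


Elongation = (Lf - L0) / L0 * 100
= (187.8 - 31.3) / 31.3 * 100
= 156.5 / 31.3 * 100
= 500.0%

500.0%


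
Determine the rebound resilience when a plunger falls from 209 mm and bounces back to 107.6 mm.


Resilience = h_rebound / h_drop * 100
= 107.6 / 209 * 100
= 51.5%

51.5%


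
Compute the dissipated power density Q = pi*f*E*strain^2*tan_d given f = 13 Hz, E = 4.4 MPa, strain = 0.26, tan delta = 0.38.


Q = pi * f * E * strain^2 * tan_d
= pi * 13 * 4.4 * 0.26^2 * 0.38
= pi * 13 * 4.4 * 0.0676 * 0.38
= 4.6161

Q = 4.6161


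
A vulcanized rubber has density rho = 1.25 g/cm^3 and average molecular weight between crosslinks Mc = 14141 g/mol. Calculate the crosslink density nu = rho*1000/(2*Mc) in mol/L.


nu = rho * 1000 / (2 * Mc)
nu = 1.25 * 1000 / (2 * 14141)
nu = 1250.0 / 28282
nu = 0.0442 mol/L

0.0442 mol/L


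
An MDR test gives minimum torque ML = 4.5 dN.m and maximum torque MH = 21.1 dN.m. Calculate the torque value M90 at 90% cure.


M90 = ML + 0.9 * (MH - ML)
M90 = 4.5 + 0.9 * (21.1 - 4.5)
M90 = 4.5 + 0.9 * 16.6
M90 = 19.44 dN.m

19.44 dN.m


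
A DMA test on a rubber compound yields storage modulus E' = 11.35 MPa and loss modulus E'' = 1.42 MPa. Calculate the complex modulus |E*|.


|E*| = sqrt(E'^2 + E''^2)
= sqrt(11.35^2 + 1.42^2)
= sqrt(128.8225 + 2.0164)
= 11.438 MPa

11.438 MPa


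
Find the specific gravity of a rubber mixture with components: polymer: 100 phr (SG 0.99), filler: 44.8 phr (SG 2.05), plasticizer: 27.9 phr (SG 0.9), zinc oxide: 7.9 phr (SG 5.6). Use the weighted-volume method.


Sum of weights = 180.6
Volume contributions:
  polymer: 100/0.99 = 101.0101
  filler: 44.8/2.05 = 21.8537
  plasticizer: 27.9/0.9 = 31.0000
  zinc oxide: 7.9/5.6 = 1.4107
Sum of volumes = 155.2745
SG = 180.6 / 155.2745 = 1.163

SG = 1.163


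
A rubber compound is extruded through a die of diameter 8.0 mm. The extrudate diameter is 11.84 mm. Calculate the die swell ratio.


Die swell ratio = D_extrudate / D_die
= 11.84 / 8.0
= 1.48

Die swell = 1.48


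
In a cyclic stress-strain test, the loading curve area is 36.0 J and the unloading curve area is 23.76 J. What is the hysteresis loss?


Hysteresis loss = loading - unloading
= 36.0 - 23.76
= 12.24 J

12.24 J


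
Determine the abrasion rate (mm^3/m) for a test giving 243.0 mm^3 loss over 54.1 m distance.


Rate = volume_loss / distance
= 243.0 / 54.1
= 4.492 mm^3/m

4.492 mm^3/m


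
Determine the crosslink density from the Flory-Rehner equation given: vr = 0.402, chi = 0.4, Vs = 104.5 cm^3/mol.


ln(1 - vr) = ln(1 - 0.402) = -0.5142
Numerator = -((-0.5142) + 0.402 + 0.4 * 0.402^2) = 0.0475
Denominator = 104.5 * (0.402^(1/3) - 0.402/2) = 56.1199
nu = 0.0475 / 56.1199 = 8.4681e-04 mol/cm^3

8.4681e-04 mol/cm^3


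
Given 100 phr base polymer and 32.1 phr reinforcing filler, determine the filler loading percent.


Filler % = filler / (rubber + filler) * 100
= 32.1 / (100 + 32.1) * 100
= 32.1 / 132.1 * 100
= 24.3%

24.3%


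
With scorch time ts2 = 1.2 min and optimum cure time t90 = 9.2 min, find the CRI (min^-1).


CRI = 100 / (t90 - ts2)
= 100 / (9.2 - 1.2)
= 100 / 8.0
= 12.5 min^-1

12.5 min^-1


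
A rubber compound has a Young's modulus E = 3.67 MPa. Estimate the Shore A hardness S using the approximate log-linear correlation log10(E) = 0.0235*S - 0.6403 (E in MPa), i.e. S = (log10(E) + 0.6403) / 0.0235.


log10(E) = 0.0235*S - 0.6403  =>  S = (log10(E) + 0.6403) / 0.0235
log10(3.67) = 0.564666
S = (0.564666 + 0.6403) / 0.0235 = 1.204966 / 0.0235
S = 51.3

Shore A = 51.3


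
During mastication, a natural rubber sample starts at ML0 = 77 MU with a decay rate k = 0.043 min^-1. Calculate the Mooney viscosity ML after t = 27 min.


ML = ML0 * exp(-k * t)
ML = 77 * exp(-0.043 * 27)
ML = 77 * 0.3132
ML = 24.11 MU

24.11 MU


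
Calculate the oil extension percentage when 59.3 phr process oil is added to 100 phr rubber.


Oil % = oil / (100 + oil) * 100
= 59.3 / (100 + 59.3) * 100
= 59.3 / 159.3 * 100
= 37.23%

37.23%


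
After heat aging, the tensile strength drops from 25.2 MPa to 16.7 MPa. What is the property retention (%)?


Retention = aged / original * 100
= 16.7 / 25.2 * 100
= 66.3%

66.3%


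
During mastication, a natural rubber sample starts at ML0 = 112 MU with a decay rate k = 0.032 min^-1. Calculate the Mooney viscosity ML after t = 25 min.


ML = ML0 * exp(-k * t)
ML = 112 * exp(-0.032 * 25)
ML = 112 * 0.4493
ML = 50.32 MU

50.32 MU


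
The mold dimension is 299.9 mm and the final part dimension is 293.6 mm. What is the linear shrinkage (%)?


Shrinkage = (mold - part) / mold * 100
= (299.9 - 293.6) / 299.9 * 100
= 6.3 / 299.9 * 100
= 2.1%

2.1%


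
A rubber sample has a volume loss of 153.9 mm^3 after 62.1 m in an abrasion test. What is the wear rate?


Rate = volume_loss / distance
= 153.9 / 62.1
= 2.478 mm^3/m

2.478 mm^3/m


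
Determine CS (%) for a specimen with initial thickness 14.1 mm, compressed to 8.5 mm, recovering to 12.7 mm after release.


CS = (t0 - recovered) / (t0 - ts) * 100
= (14.1 - 12.7) / (14.1 - 8.5) * 100
= 1.4 / 5.6 * 100
= 25.0%

25.0%


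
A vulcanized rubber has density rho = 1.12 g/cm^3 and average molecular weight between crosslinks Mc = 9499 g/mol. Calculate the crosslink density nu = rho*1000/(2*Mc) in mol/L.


nu = rho * 1000 / (2 * Mc)
nu = 1.12 * 1000 / (2 * 9499)
nu = 1120.0 / 18998
nu = 0.0590 mol/L

0.0590 mol/L


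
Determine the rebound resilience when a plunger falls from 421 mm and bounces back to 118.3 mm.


Resilience = h_rebound / h_drop * 100
= 118.3 / 421 * 100
= 28.1%

28.1%


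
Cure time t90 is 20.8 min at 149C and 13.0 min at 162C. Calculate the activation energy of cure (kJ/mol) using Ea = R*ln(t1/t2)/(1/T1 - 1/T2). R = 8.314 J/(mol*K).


T1 = 422.15 K, T2 = 435.15 K
1/T1 - 1/T2 = 7.0768e-05
ln(t1/t2) = ln(20.8/13.0) = 0.4700
Ea = 8.314 * 0.4700 / 7.0768e-05 = 55217.1085 J/mol
Ea = 55.22 kJ/mol

55.22 kJ/mol


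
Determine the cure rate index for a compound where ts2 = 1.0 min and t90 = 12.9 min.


CRI = 100 / (t90 - ts2)
= 100 / (12.9 - 1.0)
= 100 / 11.9
= 8.4 min^-1

8.4 min^-1


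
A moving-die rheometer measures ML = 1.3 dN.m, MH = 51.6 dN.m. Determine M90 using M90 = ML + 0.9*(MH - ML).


M90 = ML + 0.9 * (MH - ML)
M90 = 1.3 + 0.9 * (51.6 - 1.3)
M90 = 1.3 + 0.9 * 50.3
M90 = 46.57 dN.m

46.57 dN.m


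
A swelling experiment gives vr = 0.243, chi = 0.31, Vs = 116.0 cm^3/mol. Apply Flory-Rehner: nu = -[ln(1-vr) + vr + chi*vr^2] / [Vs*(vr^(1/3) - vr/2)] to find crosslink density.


ln(1 - vr) = ln(1 - 0.243) = -0.2784
Numerator = -((-0.2784) + 0.243 + 0.31 * 0.243^2) = 0.0171
Denominator = 116.0 * (0.243^(1/3) - 0.243/2) = 58.2929
nu = 0.0171 / 58.2929 = 2.9312e-04 mol/cm^3

2.9312e-04 mol/cm^3


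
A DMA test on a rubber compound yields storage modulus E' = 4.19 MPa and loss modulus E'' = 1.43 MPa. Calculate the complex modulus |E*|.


|E*| = sqrt(E'^2 + E''^2)
= sqrt(4.19^2 + 1.43^2)
= sqrt(17.5561 + 2.0449)
= 4.427 MPa

4.427 MPa


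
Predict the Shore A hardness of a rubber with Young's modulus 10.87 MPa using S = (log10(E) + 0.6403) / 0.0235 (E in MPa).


log10(E) = 0.0235*S - 0.6403  =>  S = (log10(E) + 0.6403) / 0.0235
log10(10.87) = 1.036230
S = (1.036230 + 0.6403) / 0.0235 = 1.676530 / 0.0235
S = 71.3

Shore A = 71.3


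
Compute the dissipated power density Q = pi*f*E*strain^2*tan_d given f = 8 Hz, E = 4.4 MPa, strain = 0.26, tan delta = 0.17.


Q = pi * f * E * strain^2 * tan_d
= pi * 8 * 4.4 * 0.26^2 * 0.17
= pi * 8 * 4.4 * 0.0676 * 0.17
= 1.2708

Q = 1.2708


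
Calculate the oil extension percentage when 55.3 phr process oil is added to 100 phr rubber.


Oil % = oil / (100 + oil) * 100
= 55.3 / (100 + 55.3) * 100
= 55.3 / 155.3 * 100
= 35.61%

35.61%


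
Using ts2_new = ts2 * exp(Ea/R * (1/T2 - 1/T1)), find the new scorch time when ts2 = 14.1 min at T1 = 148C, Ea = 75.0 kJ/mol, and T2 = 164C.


Convert temperatures: T1 = 148 + 273.15 = 421.15 K, T2 = 164 + 273.15 = 437.15 K
ts2_new = 14.1 * exp(75000 / 8.314 * (1/437.15 - 1/421.15))
1/T2 - 1/T1 = -8.6907e-05
ts2_new = 6.44 min

6.44 min


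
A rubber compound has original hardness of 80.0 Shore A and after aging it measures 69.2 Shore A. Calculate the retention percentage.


Retention = aged / original * 100
= 69.2 / 80.0 * 100
= 86.5%

86.5%


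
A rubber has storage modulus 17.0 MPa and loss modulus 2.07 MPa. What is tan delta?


tan delta = E'' / E'
= 2.07 / 17.0
= 0.1218

tan delta = 0.1218


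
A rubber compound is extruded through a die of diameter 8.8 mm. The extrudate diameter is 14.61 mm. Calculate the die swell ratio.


Die swell ratio = D_extrudate / D_die
= 14.61 / 8.8
= 1.66

Die swell = 1.66


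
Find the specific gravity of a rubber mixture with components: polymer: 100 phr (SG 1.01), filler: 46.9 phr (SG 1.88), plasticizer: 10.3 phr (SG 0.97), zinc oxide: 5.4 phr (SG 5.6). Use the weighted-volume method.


Sum of weights = 162.6
Volume contributions:
  polymer: 100/1.01 = 99.0099
  filler: 46.9/1.88 = 24.9468
  plasticizer: 10.3/0.97 = 10.6186
  zinc oxide: 5.4/5.6 = 0.9643
Sum of volumes = 135.5396
SG = 162.6 / 135.5396 = 1.2

SG = 1.2


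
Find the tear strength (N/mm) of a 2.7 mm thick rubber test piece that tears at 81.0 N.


Tear strength = force / thickness
= 81.0 / 2.7
= 30.0 N/mm

30.0 N/mm


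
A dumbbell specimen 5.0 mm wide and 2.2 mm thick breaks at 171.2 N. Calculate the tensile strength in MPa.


Area = width * thickness = 5.0 * 2.2 = 11.0 mm^2
TS = force / area = 171.2 / 11.0 = 15.56 MPa

15.56 MPa


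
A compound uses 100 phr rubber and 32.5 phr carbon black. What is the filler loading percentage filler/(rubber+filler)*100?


Filler % = filler / (rubber + filler) * 100
= 32.5 / (100 + 32.5) * 100
= 32.5 / 132.5 * 100
= 24.53%

24.53%


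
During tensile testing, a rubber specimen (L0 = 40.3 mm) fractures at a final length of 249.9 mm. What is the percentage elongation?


Elongation = (Lf - L0) / L0 * 100
= (249.9 - 40.3) / 40.3 * 100
= 209.6 / 40.3 * 100
= 520.1%

520.1%


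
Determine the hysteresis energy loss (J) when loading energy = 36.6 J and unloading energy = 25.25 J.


Hysteresis loss = loading - unloading
= 36.6 - 25.25
= 11.35 J

11.35 J


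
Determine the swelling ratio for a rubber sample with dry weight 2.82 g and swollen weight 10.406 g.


Q = W_swollen / W_dry
Q = 10.406 / 2.82
Q = 3.69

Q = 3.69


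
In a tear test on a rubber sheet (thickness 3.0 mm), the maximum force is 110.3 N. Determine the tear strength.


Tear strength = force / thickness
= 110.3 / 3.0
= 36.77 N/mm

36.77 N/mm


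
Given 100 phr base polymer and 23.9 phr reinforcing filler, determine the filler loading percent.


Filler % = filler / (rubber + filler) * 100
= 23.9 / (100 + 23.9) * 100
= 23.9 / 123.9 * 100
= 19.29%

19.29%


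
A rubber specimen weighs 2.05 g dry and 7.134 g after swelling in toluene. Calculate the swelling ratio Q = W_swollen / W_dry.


Q = W_swollen / W_dry
Q = 7.134 / 2.05
Q = 3.48

Q = 3.48


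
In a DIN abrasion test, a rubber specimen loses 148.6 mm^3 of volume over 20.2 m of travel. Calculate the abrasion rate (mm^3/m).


Rate = volume_loss / distance
= 148.6 / 20.2
= 7.356 mm^3/m

7.356 mm^3/m


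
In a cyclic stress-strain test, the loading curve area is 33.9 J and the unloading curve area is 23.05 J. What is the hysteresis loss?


Hysteresis loss = loading - unloading
= 33.9 - 23.05
= 10.85 J

10.85 J


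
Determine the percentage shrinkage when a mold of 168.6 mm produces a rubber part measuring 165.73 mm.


Shrinkage = (mold - part) / mold * 100
= (168.6 - 165.73) / 168.6 * 100
= 2.87 / 168.6 * 100
= 1.7%

1.7%


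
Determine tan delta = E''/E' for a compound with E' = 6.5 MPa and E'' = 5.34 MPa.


tan delta = E'' / E'
= 5.34 / 6.5
= 0.8215

tan delta = 0.8215


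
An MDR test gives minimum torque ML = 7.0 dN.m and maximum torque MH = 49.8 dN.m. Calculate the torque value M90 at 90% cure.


M90 = ML + 0.9 * (MH - ML)
M90 = 7.0 + 0.9 * (49.8 - 7.0)
M90 = 7.0 + 0.9 * 42.8
M90 = 45.52 dN.m

45.52 dN.m


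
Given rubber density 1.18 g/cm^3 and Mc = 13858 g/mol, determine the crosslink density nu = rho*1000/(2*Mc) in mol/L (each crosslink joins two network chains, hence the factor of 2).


nu = rho * 1000 / (2 * Mc)
nu = 1.18 * 1000 / (2 * 13858)
nu = 1180.0 / 27716
nu = 0.0426 mol/L

0.0426 mol/L


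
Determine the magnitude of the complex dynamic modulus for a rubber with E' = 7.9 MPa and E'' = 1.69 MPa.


|E*| = sqrt(E'^2 + E''^2)
= sqrt(7.9^2 + 1.69^2)
= sqrt(62.4100 + 2.8561)
= 8.079 MPa

8.079 MPa


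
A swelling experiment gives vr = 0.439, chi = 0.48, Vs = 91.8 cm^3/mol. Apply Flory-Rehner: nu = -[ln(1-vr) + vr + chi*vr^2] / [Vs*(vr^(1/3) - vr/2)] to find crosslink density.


ln(1 - vr) = ln(1 - 0.439) = -0.5780
Numerator = -((-0.5780) + 0.439 + 0.48 * 0.439^2) = 0.0465
Denominator = 91.8 * (0.439^(1/3) - 0.439/2) = 49.6192
nu = 0.0465 / 49.6192 = 9.3771e-04 mol/cm^3

9.3771e-04 mol/cm^3


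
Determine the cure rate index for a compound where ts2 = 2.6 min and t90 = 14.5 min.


CRI = 100 / (t90 - ts2)
= 100 / (14.5 - 2.6)
= 100 / 11.9
= 8.4 min^-1

8.4 min^-1


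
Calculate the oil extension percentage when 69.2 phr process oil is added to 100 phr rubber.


Oil % = oil / (100 + oil) * 100
= 69.2 / (100 + 69.2) * 100
= 69.2 / 169.2 * 100
= 40.9%

40.9%


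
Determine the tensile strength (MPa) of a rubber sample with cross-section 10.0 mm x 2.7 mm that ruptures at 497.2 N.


Area = width * thickness = 10.0 * 2.7 = 27.0 mm^2
TS = force / area = 497.2 / 27.0 = 18.41 MPa

18.41 MPa


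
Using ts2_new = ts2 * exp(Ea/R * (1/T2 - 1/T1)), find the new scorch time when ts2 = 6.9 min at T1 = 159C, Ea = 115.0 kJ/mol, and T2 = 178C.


Convert temperatures: T1 = 159 + 273.15 = 432.15 K, T2 = 178 + 273.15 = 451.15 K
ts2_new = 6.9 * exp(115000 / 8.314 * (1/451.15 - 1/432.15))
1/T2 - 1/T1 = -9.7454e-05
ts2_new = 1.79 min

1.79 min


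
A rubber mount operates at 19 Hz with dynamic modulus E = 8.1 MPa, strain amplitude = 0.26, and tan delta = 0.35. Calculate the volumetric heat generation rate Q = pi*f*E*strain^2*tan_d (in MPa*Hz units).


Q = pi * f * E * strain^2 * tan_d
= pi * 19 * 8.1 * 0.26^2 * 0.35
= pi * 19 * 8.1 * 0.0676 * 0.35
= 11.4394

Q = 11.4394


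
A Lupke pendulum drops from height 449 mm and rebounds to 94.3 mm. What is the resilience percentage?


Resilience = h_rebound / h_drop * 100
= 94.3 / 449 * 100
= 21.0%

21.0%


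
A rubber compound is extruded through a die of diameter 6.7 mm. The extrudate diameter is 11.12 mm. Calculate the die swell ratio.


Die swell ratio = D_extrudate / D_die
= 11.12 / 6.7
= 1.66

Die swell = 1.66


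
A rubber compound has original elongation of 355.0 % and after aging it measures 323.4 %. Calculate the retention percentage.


Retention = aged / original * 100
= 323.4 / 355.0 * 100
= 91.1%

91.1%


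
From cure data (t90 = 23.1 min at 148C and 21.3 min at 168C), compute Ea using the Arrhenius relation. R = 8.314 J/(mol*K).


T1 = 421.15 K, T2 = 441.15 K
1/T1 - 1/T2 = 1.0765e-04
ln(t1/t2) = ln(23.1/21.3) = 0.0811
Ea = 8.314 * 0.0811 / 1.0765e-04 = 6265.5722 J/mol
Ea = 6.27 kJ/mol

6.27 kJ/mol


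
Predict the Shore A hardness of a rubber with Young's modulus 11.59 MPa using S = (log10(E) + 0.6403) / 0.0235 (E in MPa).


log10(E) = 0.0235*S - 0.6403  =>  S = (log10(E) + 0.6403) / 0.0235
log10(11.59) = 1.064083
S = (1.064083 + 0.6403) / 0.0235 = 1.704383 / 0.0235
S = 72.5

Shore A = 72.5


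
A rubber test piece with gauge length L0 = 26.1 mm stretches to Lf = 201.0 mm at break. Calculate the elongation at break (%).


Elongation = (Lf - L0) / L0 * 100
= (201.0 - 26.1) / 26.1 * 100
= 174.9 / 26.1 * 100
= 670.1%

670.1%


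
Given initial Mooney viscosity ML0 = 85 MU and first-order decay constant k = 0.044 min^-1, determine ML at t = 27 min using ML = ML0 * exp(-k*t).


ML = ML0 * exp(-k * t)
ML = 85 * exp(-0.044 * 27)
ML = 85 * 0.3048
ML = 25.91 MU

25.91 MU


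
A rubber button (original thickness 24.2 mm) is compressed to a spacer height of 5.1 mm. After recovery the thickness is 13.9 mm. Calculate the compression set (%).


CS = (t0 - recovered) / (t0 - ts) * 100
= (24.2 - 13.9) / (24.2 - 5.1) * 100
= 10.3 / 19.1 * 100
= 53.9%

53.9%


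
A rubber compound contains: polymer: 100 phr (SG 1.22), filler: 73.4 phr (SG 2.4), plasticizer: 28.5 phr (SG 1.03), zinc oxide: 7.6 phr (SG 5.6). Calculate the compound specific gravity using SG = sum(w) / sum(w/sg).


Sum of weights = 209.5
Volume contributions:
  polymer: 100/1.22 = 81.9672
  filler: 73.4/2.4 = 30.5833
  plasticizer: 28.5/1.03 = 27.6699
  zinc oxide: 7.6/5.6 = 1.3571
Sum of volumes = 141.5776
SG = 209.5 / 141.5776 = 1.48

SG = 1.48


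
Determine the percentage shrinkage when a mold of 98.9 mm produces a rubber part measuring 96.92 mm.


Shrinkage = (mold - part) / mold * 100
= (98.9 - 96.92) / 98.9 * 100
= 1.98 / 98.9 * 100
= 2.0%

2.0%


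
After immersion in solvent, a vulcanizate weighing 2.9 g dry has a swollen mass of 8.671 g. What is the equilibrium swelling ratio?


Q = W_swollen / W_dry
Q = 8.671 / 2.9
Q = 2.99

Q = 2.99


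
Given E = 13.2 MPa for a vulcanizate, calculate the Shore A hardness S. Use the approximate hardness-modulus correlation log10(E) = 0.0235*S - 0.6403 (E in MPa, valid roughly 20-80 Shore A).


log10(E) = 0.0235*S - 0.6403  =>  S = (log10(E) + 0.6403) / 0.0235
log10(13.2) = 1.120574
S = (1.120574 + 0.6403) / 0.0235 = 1.760874 / 0.0235
S = 74.9

Shore A = 74.9


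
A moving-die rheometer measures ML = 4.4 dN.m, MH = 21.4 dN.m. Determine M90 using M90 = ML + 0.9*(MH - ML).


M90 = ML + 0.9 * (MH - ML)
M90 = 4.4 + 0.9 * (21.4 - 4.4)
M90 = 4.4 + 0.9 * 17.0
M90 = 19.7 dN.m

19.7 dN.m


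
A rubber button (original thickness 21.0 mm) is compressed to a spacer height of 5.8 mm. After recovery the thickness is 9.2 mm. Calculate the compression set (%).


CS = (t0 - recovered) / (t0 - ts) * 100
= (21.0 - 9.2) / (21.0 - 5.8) * 100
= 11.8 / 15.2 * 100
= 77.6%

77.6%


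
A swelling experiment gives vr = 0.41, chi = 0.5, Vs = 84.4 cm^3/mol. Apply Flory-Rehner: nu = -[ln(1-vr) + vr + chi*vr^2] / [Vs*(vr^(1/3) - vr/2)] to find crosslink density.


ln(1 - vr) = ln(1 - 0.41) = -0.5276
Numerator = -((-0.5276) + 0.41 + 0.5 * 0.41^2) = 0.0336
Denominator = 84.4 * (0.41^(1/3) - 0.41/2) = 45.3984
nu = 0.0336 / 45.3984 = 7.3973e-04 mol/cm^3

7.3973e-04 mol/cm^3


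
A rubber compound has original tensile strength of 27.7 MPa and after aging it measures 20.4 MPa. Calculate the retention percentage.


Retention = aged / original * 100
= 20.4 / 27.7 * 100
= 73.6%

73.6%
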